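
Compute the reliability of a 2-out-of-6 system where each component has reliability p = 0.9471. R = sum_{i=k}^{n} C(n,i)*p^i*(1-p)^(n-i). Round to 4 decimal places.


k = 2, n = 6, p = 0.9471
i=2: C(6,2)=15 * 0.9471^2 * 0.0529^4 = 0.0001
i=3: C(6,3)=20 * 0.9471^3 * 0.0529^3 = 0.0025
i=4: C(6,4)=15 * 0.9471^4 * 0.0529^2 = 0.0338
i=5: C(6,5)=6 * 0.9471^5 * 0.0529^1 = 0.2419
i=6: C(6,6)=1 * 0.9471^6 * 0.0529^0 = 0.7217
R = sum of terms = 1.0

1.0


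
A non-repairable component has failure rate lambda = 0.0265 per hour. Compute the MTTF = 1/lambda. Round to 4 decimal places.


lambda = 0.0265
MTTF = 1 / 0.0265
MTTF = 37.7358

37.7358


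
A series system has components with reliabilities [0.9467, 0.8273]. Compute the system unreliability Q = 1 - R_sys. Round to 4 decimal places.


Components: [0.9467, 0.8273]
After component 1: product = 0.9467
After component 2: product = 0.7832
R_sys = 0.7832
Q = 1 - 0.7832 = 0.2168

0.2168


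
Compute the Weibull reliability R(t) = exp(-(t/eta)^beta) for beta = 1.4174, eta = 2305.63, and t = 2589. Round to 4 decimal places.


beta = 1.4174, eta = 2305.63, t = 2589
t/eta = 2589 / 2305.63 = 1.1229
(t/eta)^beta = 1.1229^1.4174 = 1.1786
R(t) = exp(-1.1786)
R(t) = 0.3077

0.3077


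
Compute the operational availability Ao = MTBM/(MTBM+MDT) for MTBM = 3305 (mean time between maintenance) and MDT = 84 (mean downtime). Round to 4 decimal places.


MTBM = 3305
MDT = 84
MTBM + MDT = 3389
Ao = 3305 / 3389
Ao = 0.9752

0.9752


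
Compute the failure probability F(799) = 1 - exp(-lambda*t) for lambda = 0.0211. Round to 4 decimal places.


lambda = 0.0211, t = 799
lambda * t = 16.8589
exp(-16.8589) = 0.0
F(t) = 1 - 0.0
F(t) = 1.0

1.0


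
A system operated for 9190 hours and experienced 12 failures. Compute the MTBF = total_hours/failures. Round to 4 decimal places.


total_hours = 9190
failures = 12
MTBF = 9190 / 12
MTBF = 765.8333

765.8333


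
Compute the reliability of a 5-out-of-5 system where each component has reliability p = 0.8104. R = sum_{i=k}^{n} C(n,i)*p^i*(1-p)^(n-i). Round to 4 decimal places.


k = 5, n = 5, p = 0.8104
i=5: C(5,5)=1 * 0.8104^5 * 0.1896^0 = 0.3495
R = sum of terms = 0.3495

0.3495


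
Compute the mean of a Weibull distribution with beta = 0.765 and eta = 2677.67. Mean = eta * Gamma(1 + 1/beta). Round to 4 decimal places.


beta = 0.765, eta = 2677.67
1/beta = 1.3072
1 + 1/beta = 2.3072
Gamma(2.3072) = 1.1718
Mean = 2677.67 * 1.1718
Mean = 3137.6198

3137.6198


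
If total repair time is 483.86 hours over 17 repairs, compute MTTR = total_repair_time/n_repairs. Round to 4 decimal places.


total_repair_time = 483.86
n_repairs = 17
MTTR = 483.86 / 17
MTTR = 28.4624

28.4624


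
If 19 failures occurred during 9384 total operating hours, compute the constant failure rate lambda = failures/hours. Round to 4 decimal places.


failures = 19
total_hours = 9384
lambda = 19 / 9384
lambda = 0.002

0.002


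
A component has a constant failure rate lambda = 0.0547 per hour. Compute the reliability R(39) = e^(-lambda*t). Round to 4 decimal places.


lambda = 0.0547
t = 39
lambda * t = 2.1333
R(t) = e^(-2.1333)
R(t) = 0.1184

0.1184


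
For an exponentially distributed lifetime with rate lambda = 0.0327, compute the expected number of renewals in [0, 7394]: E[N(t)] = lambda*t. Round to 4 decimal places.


lambda = 0.0327
t = 7394
E[N(t)] = lambda * t
E[N(t)] = 0.0327 * 7394
E[N(t)] = 241.7838

241.7838


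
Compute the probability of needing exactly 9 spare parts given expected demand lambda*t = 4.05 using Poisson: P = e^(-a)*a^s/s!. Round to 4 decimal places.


a = 4.05, s = 9
e^(-a) = e^(-4.05) = 0.0174
a^s = 4.05^9 = 293153.5846
s! = 362880
P = 0.0174 * 293153.5846 / 362880
P = 0.0141

0.0141


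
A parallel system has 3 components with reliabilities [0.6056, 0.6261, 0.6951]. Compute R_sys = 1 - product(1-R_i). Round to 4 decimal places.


Components: [0.6056, 0.6261, 0.6951]
(1 - 0.6056) = 0.3944, running product = 0.3944
(1 - 0.6261) = 0.3739, running product = 0.1475
(1 - 0.6951) = 0.3049, running product = 0.045
Product of (1-R_i) = 0.045
R_sys = 1 - 0.045 = 0.955

0.955


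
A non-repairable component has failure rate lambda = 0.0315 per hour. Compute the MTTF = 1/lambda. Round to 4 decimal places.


lambda = 0.0315
MTTF = 1 / 0.0315
MTTF = 31.746

31.746


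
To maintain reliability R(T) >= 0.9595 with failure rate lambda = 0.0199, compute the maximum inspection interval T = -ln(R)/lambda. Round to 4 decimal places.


R_target = 0.9595
lambda = 0.0199
-ln(0.9595) = 0.0413
T = 0.0413 / 0.0199
T = 2.0775

2.0775


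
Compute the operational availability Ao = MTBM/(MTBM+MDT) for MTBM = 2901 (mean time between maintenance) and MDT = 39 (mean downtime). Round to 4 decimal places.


MTBM = 2901
MDT = 39
MTBM + MDT = 2940
Ao = 2901 / 2940
Ao = 0.9867

0.9867


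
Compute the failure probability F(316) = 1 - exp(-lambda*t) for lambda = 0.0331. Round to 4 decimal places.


lambda = 0.0331, t = 316
lambda * t = 10.4596
exp(-10.4596) = 0.0
F(t) = 1 - 0.0
F(t) = 1.0

1.0


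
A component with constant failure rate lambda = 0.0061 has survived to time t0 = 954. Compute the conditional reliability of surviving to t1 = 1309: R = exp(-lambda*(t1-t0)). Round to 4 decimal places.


lambda = 0.0061
t0 = 954, t1 = 1309
t1 - t0 = 355
lambda * (t1-t0) = 0.0061 * 355 = 2.1655
R = exp(-2.1655)
R = 0.1147

0.1147


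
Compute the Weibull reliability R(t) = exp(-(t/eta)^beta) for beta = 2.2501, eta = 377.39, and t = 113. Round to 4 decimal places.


beta = 2.2501, eta = 377.39, t = 113
t/eta = 113 / 377.39 = 0.2994
(t/eta)^beta = 0.2994^2.2501 = 0.0663
R(t) = exp(-0.0663)
R(t) = 0.9358

0.9358


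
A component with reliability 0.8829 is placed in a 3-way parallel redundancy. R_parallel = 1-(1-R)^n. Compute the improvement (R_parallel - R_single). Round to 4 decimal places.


R_single = 0.8829, n = 3
1 - R_single = 0.1171
(1 - R_single)^n = 0.1171^3 = 0.0016
R_parallel = 1 - 0.0016 = 0.9984
Improvement = 0.9984 - 0.8829
Improvement = 0.1155

0.1155


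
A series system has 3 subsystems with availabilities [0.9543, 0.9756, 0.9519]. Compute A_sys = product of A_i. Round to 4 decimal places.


Subsystems: [0.9543, 0.9756, 0.9519]
After subsystem 1 (A=0.9543): product = 0.9543
After subsystem 2 (A=0.9756): product = 0.931
After subsystem 3 (A=0.9519): product = 0.8862
A_sys = 0.8862

0.8862


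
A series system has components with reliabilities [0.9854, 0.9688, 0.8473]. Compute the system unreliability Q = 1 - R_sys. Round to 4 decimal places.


Components: [0.9854, 0.9688, 0.8473]
After component 1: product = 0.9854
After component 2: product = 0.9547
After component 3: product = 0.8089
R_sys = 0.8089
Q = 1 - 0.8089 = 0.1911

0.1911


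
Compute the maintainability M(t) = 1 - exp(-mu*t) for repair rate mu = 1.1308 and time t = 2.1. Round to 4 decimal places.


mu = 1.1308, t = 2.1
mu * t = 1.1308 * 2.1 = 2.3747
exp(-2.3747) = 0.093
M(t) = 1 - 0.093
M(t) = 0.907

0.907


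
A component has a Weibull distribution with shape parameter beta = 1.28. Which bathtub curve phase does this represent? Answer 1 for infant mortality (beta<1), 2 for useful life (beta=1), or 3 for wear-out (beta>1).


beta = 1.28
Compare beta to 1:
beta < 1 => infant mortality (phase 1)
beta = 1 => useful life (phase 2)
beta > 1 => wear-out (phase 3)
Since beta = 1.28, this is wear-out (increasing failure rate)
Phase = 3

3


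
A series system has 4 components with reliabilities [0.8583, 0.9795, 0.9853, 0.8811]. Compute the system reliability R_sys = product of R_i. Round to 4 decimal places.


Components: [0.8583, 0.9795, 0.9853, 0.8811]
After component 1 (R=0.8583): product = 0.8583
After component 2 (R=0.9795): product = 0.8407
After component 3 (R=0.9853): product = 0.8283
After component 4 (R=0.8811): product = 0.7299
R_sys = 0.7299

0.7299


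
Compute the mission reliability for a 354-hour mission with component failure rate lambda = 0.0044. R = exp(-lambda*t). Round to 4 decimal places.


lambda = 0.0044
mission_time = 354
lambda * t = 0.0044 * 354 = 1.5576
R = exp(-1.5576)
R = 0.2106

0.2106


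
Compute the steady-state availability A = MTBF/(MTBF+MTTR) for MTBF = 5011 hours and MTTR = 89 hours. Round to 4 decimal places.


MTBF = 5011
MTTR = 89
MTBF + MTTR = 5100
A = 5011 / 5100
A = 0.9825

0.9825


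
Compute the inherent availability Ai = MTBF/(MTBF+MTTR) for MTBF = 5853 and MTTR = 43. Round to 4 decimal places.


MTBF = 5853
MTTR = 43
MTBF + MTTR = 5896
Ai = 5853 / 5896
Ai = 0.9927

0.9927


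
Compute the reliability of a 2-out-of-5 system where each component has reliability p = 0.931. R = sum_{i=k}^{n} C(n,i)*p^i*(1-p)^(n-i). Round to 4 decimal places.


k = 2, n = 5, p = 0.931
i=2: C(5,2)=10 * 0.931^2 * 0.069^3 = 0.0028
i=3: C(5,3)=10 * 0.931^3 * 0.069^2 = 0.0384
i=4: C(5,4)=5 * 0.931^4 * 0.069^1 = 0.2592
i=5: C(5,5)=1 * 0.931^5 * 0.069^0 = 0.6994
R = sum of terms = 0.9999

0.9999


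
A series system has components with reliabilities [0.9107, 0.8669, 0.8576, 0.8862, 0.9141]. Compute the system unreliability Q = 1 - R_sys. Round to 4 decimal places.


Components: [0.9107, 0.8669, 0.8576, 0.8862, 0.9141]
After component 1: product = 0.9107
After component 2: product = 0.7895
After component 3: product = 0.6771
After component 4: product = 0.6
After component 5: product = 0.5485
R_sys = 0.5485
Q = 1 - 0.5485 = 0.4515

0.4515


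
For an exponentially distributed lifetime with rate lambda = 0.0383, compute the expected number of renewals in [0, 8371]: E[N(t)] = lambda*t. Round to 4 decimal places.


lambda = 0.0383
t = 8371
E[N(t)] = lambda * t
E[N(t)] = 0.0383 * 8371
E[N(t)] = 320.6093

320.6093


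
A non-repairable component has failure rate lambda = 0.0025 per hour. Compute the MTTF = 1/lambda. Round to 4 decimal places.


lambda = 0.0025
MTTF = 1 / 0.0025
MTTF = 400.0

400.0


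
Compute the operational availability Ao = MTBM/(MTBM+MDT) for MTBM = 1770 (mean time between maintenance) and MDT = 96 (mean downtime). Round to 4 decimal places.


MTBM = 1770
MDT = 96
MTBM + MDT = 1866
Ao = 1770 / 1866
Ao = 0.9486

0.9486


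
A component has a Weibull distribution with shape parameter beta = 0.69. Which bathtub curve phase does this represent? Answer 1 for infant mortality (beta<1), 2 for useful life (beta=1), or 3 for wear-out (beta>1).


beta = 0.69
Compare beta to 1:
beta < 1 => infant mortality (phase 1)
beta = 1 => useful life (phase 2)
beta > 1 => wear-out (phase 3)
Since beta = 0.69, this is infant mortality (decreasing failure rate)
Phase = 1

1


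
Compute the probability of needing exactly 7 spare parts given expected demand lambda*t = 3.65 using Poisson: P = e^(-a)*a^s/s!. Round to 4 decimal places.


a = 3.65, s = 7
e^(-a) = e^(-3.65) = 0.026
a^s = 3.65^7 = 8630.7801
s! = 5040
P = 0.026 * 8630.7801 / 5040
P = 0.0445

0.0445


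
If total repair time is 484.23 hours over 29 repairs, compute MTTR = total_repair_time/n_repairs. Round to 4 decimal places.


total_repair_time = 484.23
n_repairs = 29
MTTR = 484.23 / 29
MTTR = 16.6976

16.6976


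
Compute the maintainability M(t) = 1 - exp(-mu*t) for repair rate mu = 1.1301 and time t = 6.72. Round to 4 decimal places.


mu = 1.1301, t = 6.72
mu * t = 1.1301 * 6.72 = 7.5943
exp(-7.5943) = 0.0005
M(t) = 1 - 0.0005
M(t) = 0.9995

0.9995


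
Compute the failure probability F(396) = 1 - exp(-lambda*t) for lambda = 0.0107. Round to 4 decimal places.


lambda = 0.0107, t = 396
lambda * t = 4.2372
exp(-4.2372) = 0.0144
F(t) = 1 - 0.0144
F(t) = 0.9856

0.9856


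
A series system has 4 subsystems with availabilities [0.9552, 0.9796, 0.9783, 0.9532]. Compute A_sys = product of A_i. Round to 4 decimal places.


Subsystems: [0.9552, 0.9796, 0.9783, 0.9532]
After subsystem 1 (A=0.9552): product = 0.9552
After subsystem 2 (A=0.9796): product = 0.9357
After subsystem 3 (A=0.9783): product = 0.9154
After subsystem 4 (A=0.9532): product = 0.8726
A_sys = 0.8726

0.8726


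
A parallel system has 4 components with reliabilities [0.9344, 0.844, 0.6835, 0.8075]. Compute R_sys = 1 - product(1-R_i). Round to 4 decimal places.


Components: [0.9344, 0.844, 0.6835, 0.8075]
(1 - 0.9344) = 0.0656, running product = 0.0656
(1 - 0.844) = 0.156, running product = 0.0102
(1 - 0.6835) = 0.3165, running product = 0.0032
(1 - 0.8075) = 0.1925, running product = 0.0006
Product of (1-R_i) = 0.0006
R_sys = 1 - 0.0006 = 0.9994

0.9994


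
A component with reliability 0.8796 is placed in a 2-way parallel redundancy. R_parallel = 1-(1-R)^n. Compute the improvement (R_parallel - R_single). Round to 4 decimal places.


R_single = 0.8796, n = 2
1 - R_single = 0.1204
(1 - R_single)^n = 0.1204^2 = 0.0145
R_parallel = 1 - 0.0145 = 0.9855
Improvement = 0.9855 - 0.8796
Improvement = 0.1059

0.1059


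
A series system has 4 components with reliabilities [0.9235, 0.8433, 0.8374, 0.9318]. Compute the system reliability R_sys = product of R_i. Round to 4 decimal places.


Components: [0.9235, 0.8433, 0.8374, 0.9318]
After component 1 (R=0.9235): product = 0.9235
After component 2 (R=0.8433): product = 0.7788
After component 3 (R=0.8374): product = 0.6522
After component 4 (R=0.9318): product = 0.6077
R_sys = 0.6077

0.6077


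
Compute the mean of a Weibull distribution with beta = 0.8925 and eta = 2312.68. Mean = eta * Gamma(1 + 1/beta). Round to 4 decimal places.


beta = 0.8925, eta = 2312.68
1/beta = 1.1204
1 + 1/beta = 2.1204
Gamma(2.1204) = 1.0571
Mean = 2312.68 * 1.0571
Mean = 2444.6339

2444.6339


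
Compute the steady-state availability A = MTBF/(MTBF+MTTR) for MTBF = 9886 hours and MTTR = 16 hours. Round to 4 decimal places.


MTBF = 9886
MTTR = 16
MTBF + MTTR = 9902
A = 9886 / 9902
A = 0.9984

0.9984


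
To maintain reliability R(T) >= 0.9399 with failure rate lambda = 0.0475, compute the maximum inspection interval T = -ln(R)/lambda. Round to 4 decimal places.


R_target = 0.9399
lambda = 0.0475
-ln(0.9399) = 0.062
T = 0.062 / 0.0475
T = 1.3049

1.3049


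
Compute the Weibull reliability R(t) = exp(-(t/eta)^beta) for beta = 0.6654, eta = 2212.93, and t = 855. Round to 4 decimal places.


beta = 0.6654, eta = 2212.93, t = 855
t/eta = 855 / 2212.93 = 0.3864
(t/eta)^beta = 0.3864^0.6654 = 0.5311
R(t) = exp(-0.5311)
R(t) = 0.5879

0.5879


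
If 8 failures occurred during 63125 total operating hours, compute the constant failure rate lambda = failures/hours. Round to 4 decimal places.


failures = 8
total_hours = 63125
lambda = 8 / 63125
lambda = 0.0001

0.0001


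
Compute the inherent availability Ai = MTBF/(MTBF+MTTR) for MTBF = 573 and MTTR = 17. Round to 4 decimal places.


MTBF = 573
MTTR = 17
MTBF + MTTR = 590
Ai = 573 / 590
Ai = 0.9712

0.9712


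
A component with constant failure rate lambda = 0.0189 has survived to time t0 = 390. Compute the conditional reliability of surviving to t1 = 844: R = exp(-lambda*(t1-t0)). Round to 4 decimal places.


lambda = 0.0189
t0 = 390, t1 = 844
t1 - t0 = 454
lambda * (t1-t0) = 0.0189 * 454 = 8.5806
R = exp(-8.5806)
R = 0.0002

0.0002


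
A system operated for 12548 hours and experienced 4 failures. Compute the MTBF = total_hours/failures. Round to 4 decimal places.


total_hours = 12548
failures = 4
MTBF = 12548 / 4
MTBF = 3137.0

3137.0


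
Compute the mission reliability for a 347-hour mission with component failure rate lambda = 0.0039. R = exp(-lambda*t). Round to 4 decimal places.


lambda = 0.0039
mission_time = 347
lambda * t = 0.0039 * 347 = 1.3533
R = exp(-1.3533)
R = 0.2584

0.2584


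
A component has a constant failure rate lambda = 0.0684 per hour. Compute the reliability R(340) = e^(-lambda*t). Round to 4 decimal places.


lambda = 0.0684
t = 340
lambda * t = 23.256
R(t) = e^(-23.256)
R(t) = 0.0

0.0


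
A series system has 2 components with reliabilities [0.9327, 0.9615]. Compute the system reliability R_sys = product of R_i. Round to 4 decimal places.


Components: [0.9327, 0.9615]
After component 1 (R=0.9327): product = 0.9327
After component 2 (R=0.9615): product = 0.8968
R_sys = 0.8968

0.8968


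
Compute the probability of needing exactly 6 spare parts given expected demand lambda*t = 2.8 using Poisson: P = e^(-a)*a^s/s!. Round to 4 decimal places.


a = 2.8, s = 6
e^(-a) = e^(-2.8) = 0.0608
a^s = 2.8^6 = 481.8903
s! = 720
P = 0.0608 * 481.8903 / 720
P = 0.0407

0.0407


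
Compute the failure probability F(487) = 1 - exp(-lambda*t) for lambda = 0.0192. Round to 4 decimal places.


lambda = 0.0192, t = 487
lambda * t = 9.3504
exp(-9.3504) = 0.0001
F(t) = 1 - 0.0001
F(t) = 0.9999

0.9999


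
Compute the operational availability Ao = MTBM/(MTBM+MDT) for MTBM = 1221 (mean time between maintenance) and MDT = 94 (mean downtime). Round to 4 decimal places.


MTBM = 1221
MDT = 94
MTBM + MDT = 1315
Ao = 1221 / 1315
Ao = 0.9285

0.9285


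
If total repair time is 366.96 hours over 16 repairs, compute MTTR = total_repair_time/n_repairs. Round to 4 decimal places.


total_repair_time = 366.96
n_repairs = 16
MTTR = 366.96 / 16
MTTR = 22.935

22.935


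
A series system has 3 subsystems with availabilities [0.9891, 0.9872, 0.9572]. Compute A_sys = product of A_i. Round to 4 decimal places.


Subsystems: [0.9891, 0.9872, 0.9572]
After subsystem 1 (A=0.9891): product = 0.9891
After subsystem 2 (A=0.9872): product = 0.9764
After subsystem 3 (A=0.9572): product = 0.9346
A_sys = 0.9346

0.9346


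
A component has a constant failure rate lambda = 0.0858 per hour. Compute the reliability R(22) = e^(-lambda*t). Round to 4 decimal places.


lambda = 0.0858
t = 22
lambda * t = 1.8876
R(t) = e^(-1.8876)
R(t) = 0.1514

0.1514


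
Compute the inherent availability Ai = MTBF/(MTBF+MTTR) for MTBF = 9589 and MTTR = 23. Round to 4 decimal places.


MTBF = 9589
MTTR = 23
MTBF + MTTR = 9612
Ai = 9589 / 9612
Ai = 0.9976

0.9976


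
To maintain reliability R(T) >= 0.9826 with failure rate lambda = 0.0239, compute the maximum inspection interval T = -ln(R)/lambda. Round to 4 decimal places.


R_target = 0.9826
lambda = 0.0239
-ln(0.9826) = 0.0176
T = 0.0176 / 0.0239
T = 0.7344

0.7344


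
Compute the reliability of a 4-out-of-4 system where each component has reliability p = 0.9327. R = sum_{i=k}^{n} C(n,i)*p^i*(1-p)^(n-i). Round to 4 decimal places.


k = 4, n = 4, p = 0.9327
i=4: C(4,4)=1 * 0.9327^4 * 0.0673^0 = 0.7568
R = sum of terms = 0.7568

0.7568


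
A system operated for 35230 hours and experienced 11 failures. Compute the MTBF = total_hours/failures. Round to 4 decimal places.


total_hours = 35230
failures = 11
MTBF = 35230 / 11
MTBF = 3202.7273

3202.7273


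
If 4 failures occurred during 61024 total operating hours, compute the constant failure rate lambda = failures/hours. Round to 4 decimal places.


failures = 4
total_hours = 61024
lambda = 4 / 61024
lambda = 0.0001

0.0001


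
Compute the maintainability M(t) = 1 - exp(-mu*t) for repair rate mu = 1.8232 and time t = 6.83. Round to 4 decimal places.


mu = 1.8232, t = 6.83
mu * t = 1.8232 * 6.83 = 12.4525
exp(-12.4525) = 0.0
M(t) = 1 - 0.0
M(t) = 1.0

1.0


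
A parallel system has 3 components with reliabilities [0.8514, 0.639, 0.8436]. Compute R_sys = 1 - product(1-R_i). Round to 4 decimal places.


Components: [0.8514, 0.639, 0.8436]
(1 - 0.8514) = 0.1486, running product = 0.1486
(1 - 0.639) = 0.361, running product = 0.0536
(1 - 0.8436) = 0.1564, running product = 0.0084
Product of (1-R_i) = 0.0084
R_sys = 1 - 0.0084 = 0.9916

0.9916


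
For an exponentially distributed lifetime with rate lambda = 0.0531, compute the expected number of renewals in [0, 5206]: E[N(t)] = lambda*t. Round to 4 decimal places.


lambda = 0.0531
t = 5206
E[N(t)] = lambda * t
E[N(t)] = 0.0531 * 5206
E[N(t)] = 276.4386

276.4386


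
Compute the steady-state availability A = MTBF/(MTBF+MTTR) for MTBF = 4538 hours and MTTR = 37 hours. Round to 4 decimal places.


MTBF = 4538
MTTR = 37
MTBF + MTTR = 4575
A = 4538 / 4575
A = 0.9919

0.9919


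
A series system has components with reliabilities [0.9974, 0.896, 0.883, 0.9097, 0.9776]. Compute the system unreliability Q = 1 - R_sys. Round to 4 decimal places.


Components: [0.9974, 0.896, 0.883, 0.9097, 0.9776]
After component 1: product = 0.9974
After component 2: product = 0.8937
After component 3: product = 0.7891
After component 4: product = 0.7179
After component 5: product = 0.7018
R_sys = 0.7018
Q = 1 - 0.7018 = 0.2982

0.2982


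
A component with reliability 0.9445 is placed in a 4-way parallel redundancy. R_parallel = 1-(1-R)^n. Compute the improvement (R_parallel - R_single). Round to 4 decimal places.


R_single = 0.9445, n = 4
1 - R_single = 0.0555
(1 - R_single)^n = 0.0555^4 = 0.0
R_parallel = 1 - 0.0 = 1.0
Improvement = 1.0 - 0.9445
Improvement = 0.0555

0.0555


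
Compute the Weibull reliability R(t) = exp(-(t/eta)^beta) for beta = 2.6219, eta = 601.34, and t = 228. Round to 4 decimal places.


beta = 2.6219, eta = 601.34, t = 228
t/eta = 228 / 601.34 = 0.3792
(t/eta)^beta = 0.3792^2.6219 = 0.0786
R(t) = exp(-0.0786)
R(t) = 0.9244

0.9244


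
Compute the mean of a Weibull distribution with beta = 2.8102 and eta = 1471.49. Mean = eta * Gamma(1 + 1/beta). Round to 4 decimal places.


beta = 2.8102, eta = 1471.49
1/beta = 0.3558
1 + 1/beta = 1.3558
Gamma(1.3558) = 0.8906
Mean = 1471.49 * 0.8906
Mean = 1310.4714

1310.4714


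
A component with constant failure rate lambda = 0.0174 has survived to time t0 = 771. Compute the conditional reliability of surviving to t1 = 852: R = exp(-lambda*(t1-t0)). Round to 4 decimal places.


lambda = 0.0174
t0 = 771, t1 = 852
t1 - t0 = 81
lambda * (t1-t0) = 0.0174 * 81 = 1.4094
R = exp(-1.4094)
R = 0.2443

0.2443


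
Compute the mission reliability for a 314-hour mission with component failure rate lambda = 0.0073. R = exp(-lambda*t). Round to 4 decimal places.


lambda = 0.0073
mission_time = 314
lambda * t = 0.0073 * 314 = 2.2922
R = exp(-2.2922)
R = 0.101

0.101


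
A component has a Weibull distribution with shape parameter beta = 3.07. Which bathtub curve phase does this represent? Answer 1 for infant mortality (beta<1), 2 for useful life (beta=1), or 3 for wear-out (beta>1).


beta = 3.07
Compare beta to 1:
beta < 1 => infant mortality (phase 1)
beta = 1 => useful life (phase 2)
beta > 1 => wear-out (phase 3)
Since beta = 3.07, this is wear-out (increasing failure rate)
Phase = 3

3


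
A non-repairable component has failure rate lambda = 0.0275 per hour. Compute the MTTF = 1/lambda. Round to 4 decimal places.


lambda = 0.0275
MTTF = 1 / 0.0275
MTTF = 36.3636

36.3636


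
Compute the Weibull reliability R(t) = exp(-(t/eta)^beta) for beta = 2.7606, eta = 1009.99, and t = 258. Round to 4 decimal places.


beta = 2.7606, eta = 1009.99, t = 258
t/eta = 258 / 1009.99 = 0.2554
(t/eta)^beta = 0.2554^2.7606 = 0.0231
R(t) = exp(-0.0231)
R(t) = 0.9772

0.9772


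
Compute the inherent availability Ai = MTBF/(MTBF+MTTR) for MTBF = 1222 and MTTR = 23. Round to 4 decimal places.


MTBF = 1222
MTTR = 23
MTBF + MTTR = 1245
Ai = 1222 / 1245
Ai = 0.9815

0.9815


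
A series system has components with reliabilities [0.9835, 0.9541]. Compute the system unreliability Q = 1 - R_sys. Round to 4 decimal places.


Components: [0.9835, 0.9541]
After component 1: product = 0.9835
After component 2: product = 0.9384
R_sys = 0.9384
Q = 1 - 0.9384 = 0.0616

0.0616


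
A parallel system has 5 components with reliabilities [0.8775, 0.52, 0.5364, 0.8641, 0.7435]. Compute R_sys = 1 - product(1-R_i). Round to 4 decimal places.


Components: [0.8775, 0.52, 0.5364, 0.8641, 0.7435]
(1 - 0.8775) = 0.1225, running product = 0.1225
(1 - 0.52) = 0.48, running product = 0.0588
(1 - 0.5364) = 0.4636, running product = 0.0273
(1 - 0.8641) = 0.1359, running product = 0.0037
(1 - 0.7435) = 0.2565, running product = 0.001
Product of (1-R_i) = 0.001
R_sys = 1 - 0.001 = 0.999

0.999


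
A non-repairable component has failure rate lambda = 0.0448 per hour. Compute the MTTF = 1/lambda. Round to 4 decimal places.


lambda = 0.0448
MTTF = 1 / 0.0448
MTTF = 22.3214

22.3214


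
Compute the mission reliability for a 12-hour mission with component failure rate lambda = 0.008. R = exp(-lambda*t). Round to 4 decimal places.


lambda = 0.008
mission_time = 12
lambda * t = 0.008 * 12 = 0.096
R = exp(-0.096)
R = 0.9085

0.9085


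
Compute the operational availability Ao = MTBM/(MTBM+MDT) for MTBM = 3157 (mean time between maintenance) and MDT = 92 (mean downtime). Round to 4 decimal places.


MTBM = 3157
MDT = 92
MTBM + MDT = 3249
Ao = 3157 / 3249
Ao = 0.9717

0.9717


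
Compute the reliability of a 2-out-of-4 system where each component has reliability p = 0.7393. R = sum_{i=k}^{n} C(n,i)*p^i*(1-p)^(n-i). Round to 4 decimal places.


k = 2, n = 4, p = 0.7393
i=2: C(4,2)=6 * 0.7393^2 * 0.2607^2 = 0.2229
i=3: C(4,3)=4 * 0.7393^3 * 0.2607^1 = 0.4214
i=4: C(4,4)=1 * 0.7393^4 * 0.2607^0 = 0.2987
R = sum of terms = 0.943

0.943


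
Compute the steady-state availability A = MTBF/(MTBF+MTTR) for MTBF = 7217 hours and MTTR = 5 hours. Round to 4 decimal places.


MTBF = 7217
MTTR = 5
MTBF + MTTR = 7222
A = 7217 / 7222
A = 0.9993

0.9993


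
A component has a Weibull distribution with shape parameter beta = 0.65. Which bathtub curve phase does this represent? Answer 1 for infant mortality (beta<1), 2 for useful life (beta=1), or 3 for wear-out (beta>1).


beta = 0.65
Compare beta to 1:
beta < 1 => infant mortality (phase 1)
beta = 1 => useful life (phase 2)
beta > 1 => wear-out (phase 3)
Since beta = 0.65, this is infant mortality (decreasing failure rate)
Phase = 1

1


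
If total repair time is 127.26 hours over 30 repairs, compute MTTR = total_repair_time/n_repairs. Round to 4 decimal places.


total_repair_time = 127.26
n_repairs = 30
MTTR = 127.26 / 30
MTTR = 4.242

4.242


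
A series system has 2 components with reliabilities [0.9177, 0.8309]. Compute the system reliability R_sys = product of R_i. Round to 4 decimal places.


Components: [0.9177, 0.8309]
After component 1 (R=0.9177): product = 0.9177
After component 2 (R=0.8309): product = 0.7625
R_sys = 0.7625

0.7625


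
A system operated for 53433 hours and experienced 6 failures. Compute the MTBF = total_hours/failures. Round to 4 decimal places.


total_hours = 53433
failures = 6
MTBF = 53433 / 6
MTBF = 8905.5

8905.5


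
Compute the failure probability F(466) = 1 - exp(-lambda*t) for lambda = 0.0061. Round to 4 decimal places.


lambda = 0.0061, t = 466
lambda * t = 2.8426
exp(-2.8426) = 0.0583
F(t) = 1 - 0.0583
F(t) = 0.9417

0.9417


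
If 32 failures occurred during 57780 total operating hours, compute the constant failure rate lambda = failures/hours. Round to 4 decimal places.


failures = 32
total_hours = 57780
lambda = 32 / 57780
lambda = 0.0006

0.0006


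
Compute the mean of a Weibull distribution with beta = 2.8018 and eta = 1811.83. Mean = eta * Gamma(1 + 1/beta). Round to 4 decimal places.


beta = 2.8018, eta = 1811.83
1/beta = 0.3569
1 + 1/beta = 1.3569
Gamma(1.3569) = 0.8905
Mean = 1811.83 * 0.8905
Mean = 1613.3851

1613.3851


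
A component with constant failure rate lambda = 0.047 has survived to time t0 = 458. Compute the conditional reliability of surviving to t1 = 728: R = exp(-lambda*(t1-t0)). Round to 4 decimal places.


lambda = 0.047
t0 = 458, t1 = 728
t1 - t0 = 270
lambda * (t1-t0) = 0.047 * 270 = 12.69
R = exp(-12.69)
R = 0.0

0.0


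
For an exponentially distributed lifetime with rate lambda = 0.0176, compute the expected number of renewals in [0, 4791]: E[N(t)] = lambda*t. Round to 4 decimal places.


lambda = 0.0176
t = 4791
E[N(t)] = lambda * t
E[N(t)] = 0.0176 * 4791
E[N(t)] = 84.3216

84.3216


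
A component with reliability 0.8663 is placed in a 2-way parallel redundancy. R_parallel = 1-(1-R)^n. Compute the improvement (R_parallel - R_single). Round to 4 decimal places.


R_single = 0.8663, n = 2
1 - R_single = 0.1337
(1 - R_single)^n = 0.1337^2 = 0.0179
R_parallel = 1 - 0.0179 = 0.9821
Improvement = 0.9821 - 0.8663
Improvement = 0.1158

0.1158


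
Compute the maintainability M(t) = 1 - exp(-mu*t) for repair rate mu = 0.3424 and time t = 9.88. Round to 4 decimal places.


mu = 0.3424, t = 9.88
mu * t = 0.3424 * 9.88 = 3.3829
exp(-3.3829) = 0.0339
M(t) = 1 - 0.0339
M(t) = 0.9661

0.9661


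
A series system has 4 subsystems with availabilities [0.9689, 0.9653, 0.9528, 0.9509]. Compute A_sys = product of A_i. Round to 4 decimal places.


Subsystems: [0.9689, 0.9653, 0.9528, 0.9509]
After subsystem 1 (A=0.9689): product = 0.9689
After subsystem 2 (A=0.9653): product = 0.9353
After subsystem 3 (A=0.9528): product = 0.8911
After subsystem 4 (A=0.9509): product = 0.8474
A_sys = 0.8474

0.8474


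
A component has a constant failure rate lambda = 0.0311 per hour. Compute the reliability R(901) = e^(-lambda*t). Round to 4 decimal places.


lambda = 0.0311
t = 901
lambda * t = 28.0211
R(t) = e^(-28.0211)
R(t) = 0.0

0.0


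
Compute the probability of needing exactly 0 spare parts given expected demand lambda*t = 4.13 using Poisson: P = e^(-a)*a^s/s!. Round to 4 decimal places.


a = 4.13, s = 0
e^(-a) = e^(-4.13) = 0.0161
a^s = 4.13^0 = 1.0
s! = 1
P = 0.0161 * 1.0 / 1
P = 0.0161

0.0161


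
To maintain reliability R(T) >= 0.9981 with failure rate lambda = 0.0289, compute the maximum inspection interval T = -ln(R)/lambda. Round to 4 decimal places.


R_target = 0.9981
lambda = 0.0289
-ln(0.9981) = 0.0019
T = 0.0019 / 0.0289
T = 0.0658

0.0658


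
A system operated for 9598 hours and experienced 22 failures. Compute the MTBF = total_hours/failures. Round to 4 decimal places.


total_hours = 9598
failures = 22
MTBF = 9598 / 22
MTBF = 436.2727

436.2727


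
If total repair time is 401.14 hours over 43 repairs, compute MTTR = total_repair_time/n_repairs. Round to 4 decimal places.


total_repair_time = 401.14
n_repairs = 43
MTTR = 401.14 / 43
MTTR = 9.3288

9.3288


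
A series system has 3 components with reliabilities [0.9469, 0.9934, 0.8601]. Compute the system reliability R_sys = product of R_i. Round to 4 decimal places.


Components: [0.9469, 0.9934, 0.8601]
After component 1 (R=0.9469): product = 0.9469
After component 2 (R=0.9934): product = 0.9407
After component 3 (R=0.8601): product = 0.8091
R_sys = 0.8091

0.8091


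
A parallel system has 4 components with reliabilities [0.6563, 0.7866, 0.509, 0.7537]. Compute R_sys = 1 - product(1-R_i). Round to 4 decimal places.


Components: [0.6563, 0.7866, 0.509, 0.7537]
(1 - 0.6563) = 0.3437, running product = 0.3437
(1 - 0.7866) = 0.2134, running product = 0.0733
(1 - 0.509) = 0.491, running product = 0.036
(1 - 0.7537) = 0.2463, running product = 0.0089
Product of (1-R_i) = 0.0089
R_sys = 1 - 0.0089 = 0.9911

0.9911


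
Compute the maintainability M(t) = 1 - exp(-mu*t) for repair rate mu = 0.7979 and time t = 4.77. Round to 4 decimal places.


mu = 0.7979, t = 4.77
mu * t = 0.7979 * 4.77 = 3.806
exp(-3.806) = 0.0222
M(t) = 1 - 0.0222
M(t) = 0.9778

0.9778


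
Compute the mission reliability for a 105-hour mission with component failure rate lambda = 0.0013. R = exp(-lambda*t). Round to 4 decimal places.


lambda = 0.0013
mission_time = 105
lambda * t = 0.0013 * 105 = 0.1365
R = exp(-0.1365)
R = 0.8724

0.8724


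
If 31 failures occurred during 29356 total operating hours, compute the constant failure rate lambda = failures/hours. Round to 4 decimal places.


failures = 31
total_hours = 29356
lambda = 31 / 29356
lambda = 0.0011

0.0011


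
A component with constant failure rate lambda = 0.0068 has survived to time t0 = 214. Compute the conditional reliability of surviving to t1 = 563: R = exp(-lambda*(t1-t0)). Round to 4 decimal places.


lambda = 0.0068
t0 = 214, t1 = 563
t1 - t0 = 349
lambda * (t1-t0) = 0.0068 * 349 = 2.3732
R = exp(-2.3732)
R = 0.0932

0.0932


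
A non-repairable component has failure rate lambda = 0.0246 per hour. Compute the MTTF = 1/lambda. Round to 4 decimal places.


lambda = 0.0246
MTTF = 1 / 0.0246
MTTF = 40.6504

40.6504


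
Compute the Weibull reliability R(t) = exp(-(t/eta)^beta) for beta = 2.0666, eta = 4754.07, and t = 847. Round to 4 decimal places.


beta = 2.0666, eta = 4754.07, t = 847
t/eta = 847 / 4754.07 = 0.1782
(t/eta)^beta = 0.1782^2.0666 = 0.0283
R(t) = exp(-0.0283)
R(t) = 0.9721

0.9721


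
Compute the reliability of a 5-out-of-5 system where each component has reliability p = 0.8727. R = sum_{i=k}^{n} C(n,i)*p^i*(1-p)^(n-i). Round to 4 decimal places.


k = 5, n = 5, p = 0.8727
i=5: C(5,5)=1 * 0.8727^5 * 0.1273^0 = 0.5062
R = sum of terms = 0.5062

0.5062


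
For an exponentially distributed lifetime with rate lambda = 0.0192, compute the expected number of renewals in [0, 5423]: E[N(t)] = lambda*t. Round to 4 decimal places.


lambda = 0.0192
t = 5423
E[N(t)] = lambda * t
E[N(t)] = 0.0192 * 5423
E[N(t)] = 104.1216

104.1216


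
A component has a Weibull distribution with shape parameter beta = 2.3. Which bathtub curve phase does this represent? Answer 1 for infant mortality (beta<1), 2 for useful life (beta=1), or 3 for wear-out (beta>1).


beta = 2.3
Compare beta to 1:
beta < 1 => infant mortality (phase 1)
beta = 1 => useful life (phase 2)
beta > 1 => wear-out (phase 3)
Since beta = 2.3, this is wear-out (increasing failure rate)
Phase = 3

3


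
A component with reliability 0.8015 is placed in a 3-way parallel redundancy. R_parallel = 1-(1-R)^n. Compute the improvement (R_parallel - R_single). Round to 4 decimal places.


R_single = 0.8015, n = 3
1 - R_single = 0.1985
(1 - R_single)^n = 0.1985^3 = 0.0078
R_parallel = 1 - 0.0078 = 0.9922
Improvement = 0.9922 - 0.8015
Improvement = 0.1907

0.1907


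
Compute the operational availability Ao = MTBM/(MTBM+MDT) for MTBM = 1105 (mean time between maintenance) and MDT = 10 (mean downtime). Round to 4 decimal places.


MTBM = 1105
MDT = 10
MTBM + MDT = 1115
Ao = 1105 / 1115
Ao = 0.991

0.991


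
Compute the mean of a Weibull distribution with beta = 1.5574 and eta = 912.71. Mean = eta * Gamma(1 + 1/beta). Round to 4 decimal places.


beta = 1.5574, eta = 912.71
1/beta = 0.6421
1 + 1/beta = 1.6421
Gamma(1.6421) = 0.8989
Mean = 912.71 * 0.8989
Mean = 820.4759

820.4759


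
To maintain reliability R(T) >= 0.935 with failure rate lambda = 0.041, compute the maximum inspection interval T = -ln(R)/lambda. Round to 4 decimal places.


R_target = 0.935
lambda = 0.041
-ln(0.935) = 0.0672
T = 0.0672 / 0.041
T = 1.6392

1.6392


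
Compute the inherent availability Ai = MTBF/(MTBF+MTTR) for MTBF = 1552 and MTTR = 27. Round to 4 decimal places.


MTBF = 1552
MTTR = 27
MTBF + MTTR = 1579
Ai = 1552 / 1579
Ai = 0.9829

0.9829


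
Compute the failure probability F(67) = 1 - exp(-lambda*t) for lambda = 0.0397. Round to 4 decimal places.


lambda = 0.0397, t = 67
lambda * t = 2.6599
exp(-2.6599) = 0.07
F(t) = 1 - 0.07
F(t) = 0.93

0.93


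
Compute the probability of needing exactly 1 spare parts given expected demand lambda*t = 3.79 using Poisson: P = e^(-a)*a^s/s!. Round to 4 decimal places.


a = 3.79, s = 1
e^(-a) = e^(-3.79) = 0.0226
a^s = 3.79^1 = 3.79
s! = 1
P = 0.0226 * 3.79 / 1
P = 0.0856

0.0856


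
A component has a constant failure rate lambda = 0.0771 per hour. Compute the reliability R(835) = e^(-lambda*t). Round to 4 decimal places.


lambda = 0.0771
t = 835
lambda * t = 64.3785
R(t) = e^(-64.3785)
R(t) = 0.0

0.0


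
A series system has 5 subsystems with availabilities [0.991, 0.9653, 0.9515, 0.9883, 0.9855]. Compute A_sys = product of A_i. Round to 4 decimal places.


Subsystems: [0.991, 0.9653, 0.9515, 0.9883, 0.9855]
After subsystem 1 (A=0.991): product = 0.991
After subsystem 2 (A=0.9653): product = 0.9566
After subsystem 3 (A=0.9515): product = 0.9102
After subsystem 4 (A=0.9883): product = 0.8996
After subsystem 5 (A=0.9855): product = 0.8865
A_sys = 0.8865

0.8865


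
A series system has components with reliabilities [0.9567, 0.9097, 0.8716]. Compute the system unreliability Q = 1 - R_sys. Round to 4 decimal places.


Components: [0.9567, 0.9097, 0.8716]
After component 1: product = 0.9567
After component 2: product = 0.8703
After component 3: product = 0.7586
R_sys = 0.7586
Q = 1 - 0.7586 = 0.2414

0.2414


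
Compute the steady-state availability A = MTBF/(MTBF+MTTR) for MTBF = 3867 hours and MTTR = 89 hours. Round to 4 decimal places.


MTBF = 3867
MTTR = 89
MTBF + MTTR = 3956
A = 3867 / 3956
A = 0.9775

0.9775


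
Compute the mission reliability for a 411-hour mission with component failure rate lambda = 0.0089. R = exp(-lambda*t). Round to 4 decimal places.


lambda = 0.0089
mission_time = 411
lambda * t = 0.0089 * 411 = 3.6579
R = exp(-3.6579)
R = 0.0258

0.0258


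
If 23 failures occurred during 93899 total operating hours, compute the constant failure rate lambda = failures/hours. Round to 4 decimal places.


failures = 23
total_hours = 93899
lambda = 23 / 93899
lambda = 0.0002

0.0002


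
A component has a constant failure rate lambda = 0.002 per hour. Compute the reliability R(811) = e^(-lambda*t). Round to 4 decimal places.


lambda = 0.002
t = 811
lambda * t = 1.622
R(t) = e^(-1.622)
R(t) = 0.1975

0.1975


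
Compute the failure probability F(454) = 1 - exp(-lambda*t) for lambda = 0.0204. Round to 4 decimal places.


lambda = 0.0204, t = 454
lambda * t = 9.2616
exp(-9.2616) = 0.0001
F(t) = 1 - 0.0001
F(t) = 0.9999

0.9999


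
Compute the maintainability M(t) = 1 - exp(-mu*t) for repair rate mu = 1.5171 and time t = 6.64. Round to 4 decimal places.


mu = 1.5171, t = 6.64
mu * t = 1.5171 * 6.64 = 10.0735
exp(-10.0735) = 0.0
M(t) = 1 - 0.0
M(t) = 1.0

1.0


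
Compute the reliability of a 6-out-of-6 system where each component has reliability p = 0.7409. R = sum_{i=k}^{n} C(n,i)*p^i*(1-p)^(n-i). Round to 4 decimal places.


k = 6, n = 6, p = 0.7409
i=6: C(6,6)=1 * 0.7409^6 * 0.2591^0 = 0.1654
R = sum of terms = 0.1654

0.1654


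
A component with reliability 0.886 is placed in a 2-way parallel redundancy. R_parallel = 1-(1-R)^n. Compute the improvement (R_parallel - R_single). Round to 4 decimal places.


R_single = 0.886, n = 2
1 - R_single = 0.114
(1 - R_single)^n = 0.114^2 = 0.013
R_parallel = 1 - 0.013 = 0.987
Improvement = 0.987 - 0.886
Improvement = 0.101

0.101


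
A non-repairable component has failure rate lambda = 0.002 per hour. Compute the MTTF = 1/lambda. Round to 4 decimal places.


lambda = 0.002
MTTF = 1 / 0.002
MTTF = 500.0

500.0


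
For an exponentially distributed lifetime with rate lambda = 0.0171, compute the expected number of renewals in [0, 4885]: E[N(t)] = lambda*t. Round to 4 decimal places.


lambda = 0.0171
t = 4885
E[N(t)] = lambda * t
E[N(t)] = 0.0171 * 4885
E[N(t)] = 83.5335

83.5335


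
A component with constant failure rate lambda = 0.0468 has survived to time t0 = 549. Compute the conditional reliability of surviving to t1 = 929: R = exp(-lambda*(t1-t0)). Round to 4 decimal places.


lambda = 0.0468
t0 = 549, t1 = 929
t1 - t0 = 380
lambda * (t1-t0) = 0.0468 * 380 = 17.784
R = exp(-17.784)
R = 0.0

0.0


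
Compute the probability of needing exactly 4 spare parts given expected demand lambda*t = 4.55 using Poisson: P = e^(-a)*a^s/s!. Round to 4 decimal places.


a = 4.55, s = 4
e^(-a) = e^(-4.55) = 0.0106
a^s = 4.55^4 = 428.5935
s! = 24
P = 0.0106 * 428.5935 / 24
P = 0.1887

0.1887


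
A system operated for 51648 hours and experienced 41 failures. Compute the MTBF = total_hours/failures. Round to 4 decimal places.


total_hours = 51648
failures = 41
MTBF = 51648 / 41
MTBF = 1259.7073

1259.7073


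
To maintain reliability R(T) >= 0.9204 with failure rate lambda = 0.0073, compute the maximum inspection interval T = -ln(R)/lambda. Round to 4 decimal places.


R_target = 0.9204
lambda = 0.0073
-ln(0.9204) = 0.0829
T = 0.0829 / 0.0073
T = 11.3626

11.3626
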